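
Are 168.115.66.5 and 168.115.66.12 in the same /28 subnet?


Mask: 255.255.255.240
168.115.66.5 AND mask = 168.115.66.0
168.115.66.12 AND mask = 168.115.66.0
Yes, same subnet (168.115.66.0)


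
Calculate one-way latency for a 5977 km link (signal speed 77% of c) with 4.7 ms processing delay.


Speed = 0.77 * 3e5 km/s = 231000 km/s
Propagation delay = 5977 / 231000 = 0.0259 s = 25.8745 ms
Processing delay = 4.7 ms
Total one-way latency = 30.5745 ms


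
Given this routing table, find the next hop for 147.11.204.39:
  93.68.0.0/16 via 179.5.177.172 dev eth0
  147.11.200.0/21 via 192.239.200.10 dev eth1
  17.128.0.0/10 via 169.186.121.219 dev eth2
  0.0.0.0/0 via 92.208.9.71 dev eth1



Longest prefix match for 147.11.204.39:
  /16 93.68.0.0: no
  /21 147.11.200.0: MATCH
  /10 17.128.0.0: no
  /0 0.0.0.0: MATCH
Selected: next-hop 192.239.200.10 via eth1 (matched /21)


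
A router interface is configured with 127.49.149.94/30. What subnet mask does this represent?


/30 means 30 network bits, 2 host bits
Binary: 11111111111111111111111111111100
Mask: 255.255.255.252


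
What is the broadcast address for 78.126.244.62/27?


Network: 78.126.244.32/27
Host bits = 5
Set all host bits to 1:
Broadcast: 78.126.244.63


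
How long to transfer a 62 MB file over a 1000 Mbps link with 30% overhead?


Effective throughput = 1000 * (1 - 30/100) = 700 Mbps
File size in Mb = 62 * 8 = 496 Mb
Time = 496 / 700
Time = 0.7086 seconds


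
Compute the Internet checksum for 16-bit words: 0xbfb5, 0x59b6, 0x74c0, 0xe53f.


Sum all words (with carry folding):
+ 0xbfb5 = 0xbfb5
+ 0x59b6 = 0x196c
+ 0x74c0 = 0x8e2c
+ 0xe53f = 0x736c
One's complement: ~0x736c
Checksum = 0x8c93


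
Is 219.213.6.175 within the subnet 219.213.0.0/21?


Subnet network: 219.213.0.0
Test IP AND mask: 219.213.0.0
Yes, 219.213.6.175 is in 219.213.0.0/21


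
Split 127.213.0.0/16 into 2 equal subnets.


New prefix = 16 + 1 = 17
Each subnet has 32768 addresses
  127.213.0.0/17
  127.213.128.0/17
Subnets: 127.213.0.0/17, 127.213.128.0/17


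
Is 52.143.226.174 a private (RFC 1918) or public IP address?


RFC 1918 private ranges:
  10.0.0.0/8 (10.0.0.0 - 10.255.255.255)
  172.16.0.0/12 (172.16.0.0 - 172.31.255.255)
  192.168.0.0/16 (192.168.0.0 - 192.168.255.255)
Public (not in any RFC 1918 range)


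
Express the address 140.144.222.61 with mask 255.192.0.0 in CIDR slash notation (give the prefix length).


Binary: 11111111.11000000.00000000.00000000
Count leading 1s
Prefix: /10


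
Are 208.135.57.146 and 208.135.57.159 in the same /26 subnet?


Mask: 255.255.255.192
208.135.57.146 AND mask = 208.135.57.128
208.135.57.159 AND mask = 208.135.57.128
Yes, same subnet (208.135.57.128)


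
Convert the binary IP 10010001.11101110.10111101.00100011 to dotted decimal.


10010001 = 145
11101110 = 238
10111101 = 189
00100011 = 35
IP: 145.238.189.35


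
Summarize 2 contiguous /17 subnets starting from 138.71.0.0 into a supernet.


Original prefix: /17
Number of subnets: 2 = 2^1
New prefix = 17 - 1 = 16
Supernet: 138.71.0.0/16


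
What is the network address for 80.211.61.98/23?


IP:   01010000.11010011.00111101.01100010
Mask: 11111111.11111111.11111110.00000000
AND operation:
Net:  01010000.11010011.00111100.00000000
Network: 80.211.60.0/23


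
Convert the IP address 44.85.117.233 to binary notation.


44 = 00101100
85 = 01010101
117 = 01110101
233 = 11101001
Binary: 00101100.01010101.01110101.11101001


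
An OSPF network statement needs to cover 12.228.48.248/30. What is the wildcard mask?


Subnet mask: 255.255.255.252
Wildcard = 255.255.255.255 - subnet mask
255 - 255 = 0
255 - 255 = 0
255 - 255 = 0
255 - 252 = 3
Wildcard: 0.0.0.3


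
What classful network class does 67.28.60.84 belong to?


First octet: 67
Binary: 01000011
0xxxxxxx -> Class A (1-126)
Class A, default mask 255.0.0.0 (/8)


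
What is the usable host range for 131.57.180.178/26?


Network: 131.57.180.128
Broadcast: 131.57.180.191
First usable = network + 1
Last usable = broadcast - 1
Range: 131.57.180.129 to 131.57.180.190


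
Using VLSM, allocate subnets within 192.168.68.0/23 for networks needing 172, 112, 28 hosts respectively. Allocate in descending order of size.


172 hosts -> /24 (254 usable): 192.168.68.0/24
112 hosts -> /25 (126 usable): 192.168.69.0/25
28 hosts -> /27 (30 usable): 192.168.69.128/27
Allocation: 192.168.68.0/24 (172 hosts, 254 usable); 192.168.69.0/25 (112 hosts, 126 usable); 192.168.69.128/27 (28 hosts, 30 usable)


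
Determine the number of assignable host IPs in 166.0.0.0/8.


Host bits = 32 - 8 = 24
Total addresses = 2^24 = 16777216
Usable = total - 2 (network and broadcast)
Usable hosts: 16777214


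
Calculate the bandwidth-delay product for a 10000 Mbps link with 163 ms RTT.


BDP = bandwidth * RTT
= 10000 Mbps * 163 ms
= 10000 * 1e6 * 163 / 1000 bits
= 1630000000 bits
= 203750000 bytes
= 198974.6094 KB
BDP = 1630000000 bits (203750000 bytes)


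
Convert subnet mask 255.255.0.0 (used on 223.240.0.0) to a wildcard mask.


Subnet mask: 255.255.0.0
Wildcard = 255.255.255.255 - subnet mask
255 - 255 = 0
255 - 255 = 0
255 - 0 = 255
255 - 0 = 255
Wildcard: 0.0.255.255


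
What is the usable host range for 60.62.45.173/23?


Network: 60.62.44.0
Broadcast: 60.62.45.255
First usable = network + 1
Last usable = broadcast - 1
Range: 60.62.44.1 to 60.62.45.254


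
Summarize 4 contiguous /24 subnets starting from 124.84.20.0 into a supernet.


Original prefix: /24
Number of subnets: 4 = 2^2
New prefix = 24 - 2 = 22
Supernet: 124.84.20.0/22


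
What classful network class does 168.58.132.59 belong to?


First octet: 168
Binary: 10101000
10xxxxxx -> Class B (128-191)
Class B, default mask 255.255.0.0 (/16)


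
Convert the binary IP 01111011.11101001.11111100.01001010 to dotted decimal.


01111011 = 123
11101001 = 233
11111100 = 252
01001010 = 74
IP: 123.233.252.74


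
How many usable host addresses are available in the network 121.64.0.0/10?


Host bits = 32 - 10 = 22
Total addresses = 2^22 = 4194304
Usable = total - 2 (network and broadcast)
Usable hosts: 4194302


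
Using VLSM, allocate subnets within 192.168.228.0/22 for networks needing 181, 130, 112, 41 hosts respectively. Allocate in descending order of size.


181 hosts -> /24 (254 usable): 192.168.228.0/24
130 hosts -> /24 (254 usable): 192.168.229.0/24
112 hosts -> /25 (126 usable): 192.168.230.0/25
41 hosts -> /26 (62 usable): 192.168.230.128/26
Allocation: 192.168.228.0/24 (181 hosts, 254 usable); 192.168.229.0/24 (130 hosts, 254 usable); 192.168.230.0/25 (112 hosts, 126 usable); 192.168.230.128/26 (41 hosts, 62 usable)


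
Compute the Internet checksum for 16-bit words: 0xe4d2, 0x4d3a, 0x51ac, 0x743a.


Sum all words (with carry folding):
+ 0xe4d2 = 0xe4d2
+ 0x4d3a = 0x320d
+ 0x51ac = 0x83b9
+ 0x743a = 0xf7f3
One's complement: ~0xf7f3
Checksum = 0x080c


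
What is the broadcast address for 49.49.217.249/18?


Network: 49.49.192.0/18
Host bits = 14
Set all host bits to 1:
Broadcast: 49.49.255.255


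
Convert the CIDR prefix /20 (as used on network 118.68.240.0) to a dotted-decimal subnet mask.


/20 means 20 network bits, 12 host bits
Binary: 11111111111111111111000000000000
Mask: 255.255.240.0


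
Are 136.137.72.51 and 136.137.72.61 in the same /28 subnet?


Mask: 255.255.255.240
136.137.72.51 AND mask = 136.137.72.48
136.137.72.61 AND mask = 136.137.72.48
Yes, same subnet (136.137.72.48)


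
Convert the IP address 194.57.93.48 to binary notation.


194 = 11000010
57 = 00111001
93 = 01011101
48 = 00110000
Binary: 11000010.00111001.01011101.00110000


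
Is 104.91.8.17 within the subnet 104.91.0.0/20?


Subnet network: 104.91.0.0
Test IP AND mask: 104.91.0.0
Yes, 104.91.8.17 is in 104.91.0.0/20


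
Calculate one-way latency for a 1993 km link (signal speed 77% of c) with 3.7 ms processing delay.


Speed = 0.77 * 3e5 km/s = 231000 km/s
Propagation delay = 1993 / 231000 = 0.0086 s = 8.6277 ms
Processing delay = 3.7 ms
Total one-way latency = 12.3277 ms


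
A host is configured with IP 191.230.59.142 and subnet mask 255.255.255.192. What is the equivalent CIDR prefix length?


Binary: 11111111.11111111.11111111.11000000
Count leading 1s
Prefix: /26


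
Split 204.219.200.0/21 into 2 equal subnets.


New prefix = 21 + 1 = 22
Each subnet has 1024 addresses
  204.219.200.0/22
  204.219.204.0/22
Subnets: 204.219.200.0/22, 204.219.204.0/22


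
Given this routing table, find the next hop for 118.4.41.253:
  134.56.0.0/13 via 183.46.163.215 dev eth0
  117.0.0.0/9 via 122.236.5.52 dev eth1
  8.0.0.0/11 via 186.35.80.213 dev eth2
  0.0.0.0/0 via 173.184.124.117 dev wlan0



Longest prefix match for 118.4.41.253:
  /13 134.56.0.0: no
  /9 117.0.0.0: no
  /11 8.0.0.0: no
  /0 0.0.0.0: MATCH
Selected: next-hop 173.184.124.117 via wlan0 (matched /0)


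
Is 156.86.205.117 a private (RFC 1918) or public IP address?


RFC 1918 private ranges:
  10.0.0.0/8 (10.0.0.0 - 10.255.255.255)
  172.16.0.0/12 (172.16.0.0 - 172.31.255.255)
  192.168.0.0/16 (192.168.0.0 - 192.168.255.255)
Public (not in any RFC 1918 range)


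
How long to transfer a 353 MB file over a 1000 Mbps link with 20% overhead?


Effective throughput = 1000 * (1 - 20/100) = 800 Mbps
File size in Mb = 353 * 8 = 2824 Mb
Time = 2824 / 800
Time = 3.53 seconds


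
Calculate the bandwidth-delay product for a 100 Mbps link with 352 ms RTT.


BDP = bandwidth * RTT
= 100 Mbps * 352 ms
= 100 * 1e6 * 352 / 1000 bits
= 35200000 bits
= 4400000 bytes
= 4296.875 KB
BDP = 35200000 bits (4400000 bytes)


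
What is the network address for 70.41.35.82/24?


IP:   01000110.00101001.00100011.01010010
Mask: 11111111.11111111.11111111.00000000
AND operation:
Net:  01000110.00101001.00100011.00000000
Network: 70.41.35.0/24


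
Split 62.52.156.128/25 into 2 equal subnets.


New prefix = 25 + 1 = 26
Each subnet has 64 addresses
  62.52.156.128/26
  62.52.156.192/26
Subnets: 62.52.156.128/26, 62.52.156.192/26


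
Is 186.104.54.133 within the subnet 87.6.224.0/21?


Subnet network: 87.6.224.0
Test IP AND mask: 186.104.48.0
No, 186.104.54.133 is not in 87.6.224.0/21


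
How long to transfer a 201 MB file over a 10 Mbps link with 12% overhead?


Effective throughput = 10 * (1 - 12/100) = 8.8 Mbps
File size in Mb = 201 * 8 = 1608 Mb
Time = 1608 / 8.8
Time = 182.7273 seconds


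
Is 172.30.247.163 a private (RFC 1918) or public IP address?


RFC 1918 private ranges:
  10.0.0.0/8 (10.0.0.0 - 10.255.255.255)
  172.16.0.0/12 (172.16.0.0 - 172.31.255.255)
  192.168.0.0/16 (192.168.0.0 - 192.168.255.255)
Private (in 172.16.0.0/12)


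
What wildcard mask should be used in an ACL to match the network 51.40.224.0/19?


Subnet mask: 255.255.224.0
Wildcard = 255.255.255.255 - subnet mask
255 - 255 = 0
255 - 255 = 0
255 - 224 = 31
255 - 0 = 255
Wildcard: 0.0.31.255


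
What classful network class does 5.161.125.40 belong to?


First octet: 5
Binary: 00000101
0xxxxxxx -> Class A (1-126)
Class A, default mask 255.0.0.0 (/8)


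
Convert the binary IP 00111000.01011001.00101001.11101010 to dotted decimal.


00111000 = 56
01011001 = 89
00101001 = 41
11101010 = 234
IP: 56.89.41.234


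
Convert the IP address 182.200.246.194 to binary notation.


182 = 10110110
200 = 11001000
246 = 11110110
194 = 11000010
Binary: 10110110.11001000.11110110.11000010


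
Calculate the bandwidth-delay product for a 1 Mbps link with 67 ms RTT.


BDP = bandwidth * RTT
= 1 Mbps * 67 ms
= 1 * 1e6 * 67 / 1000 bits
= 67000 bits
= 8375 bytes
= 8.1787 KB
BDP = 67000 bits (8375 bytes)


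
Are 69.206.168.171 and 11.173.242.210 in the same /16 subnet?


Mask: 255.255.0.0
69.206.168.171 AND mask = 69.206.0.0
11.173.242.210 AND mask = 11.173.0.0
No, different subnets (69.206.0.0 vs 11.173.0.0)


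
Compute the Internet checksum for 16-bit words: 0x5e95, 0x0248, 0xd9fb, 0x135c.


Sum all words (with carry folding):
+ 0x5e95 = 0x5e95
+ 0x0248 = 0x60dd
+ 0xd9fb = 0x3ad9
+ 0x135c = 0x4e35
One's complement: ~0x4e35
Checksum = 0xb1ca


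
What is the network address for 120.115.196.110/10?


IP:   01111000.01110011.11000100.01101110
Mask: 11111111.11000000.00000000.00000000
AND operation:
Net:  01111000.01000000.00000000.00000000
Network: 120.64.0.0/10


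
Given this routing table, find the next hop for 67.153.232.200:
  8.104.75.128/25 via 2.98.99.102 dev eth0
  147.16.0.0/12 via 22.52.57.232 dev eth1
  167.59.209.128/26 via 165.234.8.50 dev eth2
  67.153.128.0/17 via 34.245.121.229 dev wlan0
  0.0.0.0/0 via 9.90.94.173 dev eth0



Longest prefix match for 67.153.232.200:
  /25 8.104.75.128: no
  /12 147.16.0.0: no
  /26 167.59.209.128: no
  /17 67.153.128.0: MATCH
  /0 0.0.0.0: MATCH
Selected: next-hop 34.245.121.229 via wlan0 (matched /17)


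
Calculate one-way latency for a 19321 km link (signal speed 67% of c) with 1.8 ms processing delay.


Speed = 0.67 * 3e5 km/s = 201000 km/s
Propagation delay = 19321 / 201000 = 0.0961 s = 96.1244 ms
Processing delay = 1.8 ms
Total one-way latency = 97.9244 ms


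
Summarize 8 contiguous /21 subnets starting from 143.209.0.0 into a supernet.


Original prefix: /21
Number of subnets: 8 = 2^3
New prefix = 21 - 3 = 18
Supernet: 143.209.0.0/18


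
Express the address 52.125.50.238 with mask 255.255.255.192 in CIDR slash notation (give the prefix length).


Binary: 11111111.11111111.11111111.11000000
Count leading 1s
Prefix: /26


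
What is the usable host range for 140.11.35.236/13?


Network: 140.8.0.0
Broadcast: 140.15.255.255
First usable = network + 1
Last usable = broadcast - 1
Range: 140.8.0.1 to 140.15.255.254


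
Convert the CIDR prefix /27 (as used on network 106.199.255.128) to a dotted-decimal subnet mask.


/27 means 27 network bits, 5 host bits
Binary: 11111111111111111111111111100000
Mask: 255.255.255.224


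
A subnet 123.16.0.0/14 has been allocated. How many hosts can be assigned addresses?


Host bits = 32 - 14 = 18
Total addresses = 2^18 = 262144
Usable = total - 2 (network and broadcast)
Usable hosts: 262142


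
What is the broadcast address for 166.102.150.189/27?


Network: 166.102.150.160/27
Host bits = 5
Set all host bits to 1:
Broadcast: 166.102.150.191


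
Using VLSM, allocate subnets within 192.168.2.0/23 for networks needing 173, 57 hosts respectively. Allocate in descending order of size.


173 hosts -> /24 (254 usable): 192.168.2.0/24
57 hosts -> /26 (62 usable): 192.168.3.0/26
Allocation: 192.168.2.0/24 (173 hosts, 254 usable); 192.168.3.0/26 (57 hosts, 62 usable)


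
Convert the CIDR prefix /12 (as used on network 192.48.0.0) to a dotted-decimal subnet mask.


/12 means 12 network bits, 20 host bits
Binary: 11111111111100000000000000000000
Mask: 255.240.0.0


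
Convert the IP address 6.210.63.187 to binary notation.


6 = 00000110
210 = 11010010
63 = 00111111
187 = 10111011
Binary: 00000110.11010010.00111111.10111011


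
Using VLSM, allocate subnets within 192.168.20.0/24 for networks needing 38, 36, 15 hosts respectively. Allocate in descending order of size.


38 hosts -> /26 (62 usable): 192.168.20.0/26
36 hosts -> /26 (62 usable): 192.168.20.64/26
15 hosts -> /27 (30 usable): 192.168.20.128/27
Allocation: 192.168.20.0/26 (38 hosts, 62 usable); 192.168.20.64/26 (36 hosts, 62 usable); 192.168.20.128/27 (15 hosts, 30 usable)


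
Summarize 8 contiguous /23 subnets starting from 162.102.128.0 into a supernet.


Original prefix: /23
Number of subnets: 8 = 2^3
New prefix = 23 - 3 = 20
Supernet: 162.102.128.0/20


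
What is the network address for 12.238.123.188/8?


IP:   00001100.11101110.01111011.10111100
Mask: 11111111.00000000.00000000.00000000
AND operation:
Net:  00001100.00000000.00000000.00000000
Network: 12.0.0.0/8


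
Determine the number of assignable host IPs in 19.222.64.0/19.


Host bits = 32 - 19 = 13
Total addresses = 2^13 = 8192
Usable = total - 2 (network and broadcast)
Usable hosts: 8190


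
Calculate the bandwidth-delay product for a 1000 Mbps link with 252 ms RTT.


BDP = bandwidth * RTT
= 1000 Mbps * 252 ms
= 1000 * 1e6 * 252 / 1000 bits
= 252000000 bits
= 31500000 bytes
= 30761.7188 KB
BDP = 252000000 bits (31500000 bytes)


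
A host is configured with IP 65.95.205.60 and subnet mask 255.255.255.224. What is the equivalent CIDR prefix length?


Binary: 11111111.11111111.11111111.11100000
Count leading 1s
Prefix: /27


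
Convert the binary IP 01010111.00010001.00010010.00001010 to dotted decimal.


01010111 = 87
00010001 = 17
00010010 = 18
00001010 = 10
IP: 87.17.18.10


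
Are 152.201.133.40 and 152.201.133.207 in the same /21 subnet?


Mask: 255.255.248.0
152.201.133.40 AND mask = 152.201.128.0
152.201.133.207 AND mask = 152.201.128.0
Yes, same subnet (152.201.128.0)


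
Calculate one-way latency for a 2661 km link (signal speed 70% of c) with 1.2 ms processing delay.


Speed = 0.7 * 3e5 km/s = 210000 km/s
Propagation delay = 2661 / 210000 = 0.0127 s = 12.6714 ms
Processing delay = 1.2 ms
Total one-way latency = 13.8714 ms


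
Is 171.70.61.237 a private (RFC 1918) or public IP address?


RFC 1918 private ranges:
  10.0.0.0/8 (10.0.0.0 - 10.255.255.255)
  172.16.0.0/12 (172.16.0.0 - 172.31.255.255)
  192.168.0.0/16 (192.168.0.0 - 192.168.255.255)
Public (not in any RFC 1918 range)


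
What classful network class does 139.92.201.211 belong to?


First octet: 139
Binary: 10001011
10xxxxxx -> Class B (128-191)
Class B, default mask 255.255.0.0 (/16)


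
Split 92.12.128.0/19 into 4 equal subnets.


New prefix = 19 + 2 = 21
Each subnet has 2048 addresses
  92.12.128.0/21
  92.12.136.0/21
  92.12.144.0/21
  92.12.152.0/21
Subnets: 92.12.128.0/21, 92.12.136.0/21, 92.12.144.0/21, 92.12.152.0/21


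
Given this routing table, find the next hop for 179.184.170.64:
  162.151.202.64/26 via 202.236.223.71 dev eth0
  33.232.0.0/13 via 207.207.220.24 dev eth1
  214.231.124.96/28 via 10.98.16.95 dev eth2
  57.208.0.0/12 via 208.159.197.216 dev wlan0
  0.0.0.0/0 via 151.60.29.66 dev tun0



Longest prefix match for 179.184.170.64:
  /26 162.151.202.64: no
  /13 33.232.0.0: no
  /28 214.231.124.96: no
  /12 57.208.0.0: no
  /0 0.0.0.0: MATCH
Selected: next-hop 151.60.29.66 via tun0 (matched /0)


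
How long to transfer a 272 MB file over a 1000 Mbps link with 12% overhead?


Effective throughput = 1000 * (1 - 12/100) = 880 Mbps
File size in Mb = 272 * 8 = 2176 Mb
Time = 2176 / 880
Time = 2.4727 seconds


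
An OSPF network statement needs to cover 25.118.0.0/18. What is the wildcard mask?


Subnet mask: 255.255.192.0
Wildcard = 255.255.255.255 - subnet mask
255 - 255 = 0
255 - 255 = 0
255 - 192 = 63
255 - 0 = 255
Wildcard: 0.0.63.255


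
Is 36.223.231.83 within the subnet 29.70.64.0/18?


Subnet network: 29.70.64.0
Test IP AND mask: 36.223.192.0
No, 36.223.231.83 is not in 29.70.64.0/18


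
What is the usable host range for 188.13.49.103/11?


Network: 188.0.0.0
Broadcast: 188.31.255.255
First usable = network + 1
Last usable = broadcast - 1
Range: 188.0.0.1 to 188.31.255.254


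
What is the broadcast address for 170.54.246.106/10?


Network: 170.0.0.0/10
Host bits = 22
Set all host bits to 1:
Broadcast: 170.63.255.255


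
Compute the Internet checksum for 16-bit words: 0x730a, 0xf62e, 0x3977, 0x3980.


Sum all words (with carry folding):
+ 0x730a = 0x730a
+ 0xf62e = 0x6939
+ 0x3977 = 0xa2b0
+ 0x3980 = 0xdc30
One's complement: ~0xdc30
Checksum = 0x23cf


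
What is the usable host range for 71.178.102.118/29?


Network: 71.178.102.112
Broadcast: 71.178.102.119
First usable = network + 1
Last usable = broadcast - 1
Range: 71.178.102.113 to 71.178.102.118


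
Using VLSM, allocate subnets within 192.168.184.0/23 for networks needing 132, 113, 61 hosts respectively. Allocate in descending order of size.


132 hosts -> /24 (254 usable): 192.168.184.0/24
113 hosts -> /25 (126 usable): 192.168.185.0/25
61 hosts -> /26 (62 usable): 192.168.185.128/26
Allocation: 192.168.184.0/24 (132 hosts, 254 usable); 192.168.185.0/25 (113 hosts, 126 usable); 192.168.185.128/26 (61 hosts, 62 usable)


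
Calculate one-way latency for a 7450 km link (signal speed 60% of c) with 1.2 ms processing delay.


Speed = 0.6 * 3e5 km/s = 180000 km/s
Propagation delay = 7450 / 180000 = 0.0414 s = 41.3889 ms
Processing delay = 1.2 ms
Total one-way latency = 42.5889 ms


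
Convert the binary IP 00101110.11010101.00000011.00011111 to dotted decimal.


00101110 = 46
11010101 = 213
00000011 = 3
00011111 = 31
IP: 46.213.3.31


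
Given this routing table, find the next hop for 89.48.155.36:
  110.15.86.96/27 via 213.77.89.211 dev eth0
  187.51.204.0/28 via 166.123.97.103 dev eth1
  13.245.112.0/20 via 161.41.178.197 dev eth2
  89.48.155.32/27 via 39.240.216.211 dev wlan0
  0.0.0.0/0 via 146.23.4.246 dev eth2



Longest prefix match for 89.48.155.36:
  /27 110.15.86.96: no
  /28 187.51.204.0: no
  /20 13.245.112.0: no
  /27 89.48.155.32: MATCH
  /0 0.0.0.0: MATCH
Selected: next-hop 39.240.216.211 via wlan0 (matched /27)


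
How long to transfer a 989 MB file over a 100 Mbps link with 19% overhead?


Effective throughput = 100 * (1 - 19/100) = 81 Mbps
File size in Mb = 989 * 8 = 7912 Mb
Time = 7912 / 81
Time = 97.679 seconds


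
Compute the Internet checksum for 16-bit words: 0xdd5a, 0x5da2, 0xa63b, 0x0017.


Sum all words (with carry folding):
+ 0xdd5a = 0xdd5a
+ 0x5da2 = 0x3afd
+ 0xa63b = 0xe138
+ 0x0017 = 0xe14f
One's complement: ~0xe14f
Checksum = 0x1eb0


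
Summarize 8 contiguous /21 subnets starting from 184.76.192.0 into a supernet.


Original prefix: /21
Number of subnets: 8 = 2^3
New prefix = 21 - 3 = 18
Supernet: 184.76.192.0/18


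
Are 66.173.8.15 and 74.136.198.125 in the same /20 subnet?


Mask: 255.255.240.0
66.173.8.15 AND mask = 66.173.0.0
74.136.198.125 AND mask = 74.136.192.0
No, different subnets (66.173.0.0 vs 74.136.192.0)


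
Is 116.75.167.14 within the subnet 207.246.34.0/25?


Subnet network: 207.246.34.0
Test IP AND mask: 116.75.167.0
No, 116.75.167.14 is not in 207.246.34.0/25


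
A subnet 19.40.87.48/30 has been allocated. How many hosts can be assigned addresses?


Host bits = 32 - 30 = 2
Total addresses = 2^2 = 4
Usable = total - 2 (network and broadcast)
Usable hosts: 2


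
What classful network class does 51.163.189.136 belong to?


First octet: 51
Binary: 00110011
0xxxxxxx -> Class A (1-126)
Class A, default mask 255.0.0.0 (/8)


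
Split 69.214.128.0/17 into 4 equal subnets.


New prefix = 17 + 2 = 19
Each subnet has 8192 addresses
  69.214.128.0/19
  69.214.160.0/19
  69.214.192.0/19
  69.214.224.0/19
Subnets: 69.214.128.0/19, 69.214.160.0/19, 69.214.192.0/19, 69.214.224.0/19


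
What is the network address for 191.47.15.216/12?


IP:   10111111.00101111.00001111.11011000
Mask: 11111111.11110000.00000000.00000000
AND operation:
Net:  10111111.00100000.00000000.00000000
Network: 191.32.0.0/12


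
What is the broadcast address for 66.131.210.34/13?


Network: 66.128.0.0/13
Host bits = 19
Set all host bits to 1:
Broadcast: 66.135.255.255


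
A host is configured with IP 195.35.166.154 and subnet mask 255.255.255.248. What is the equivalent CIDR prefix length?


Binary: 11111111.11111111.11111111.11111000
Count leading 1s
Prefix: /29


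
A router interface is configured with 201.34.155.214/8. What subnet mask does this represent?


/8 means 8 network bits, 24 host bits
Binary: 11111111000000000000000000000000
Mask: 255.0.0.0


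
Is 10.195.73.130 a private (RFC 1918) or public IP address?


RFC 1918 private ranges:
  10.0.0.0/8 (10.0.0.0 - 10.255.255.255)
  172.16.0.0/12 (172.16.0.0 - 172.31.255.255)
  192.168.0.0/16 (192.168.0.0 - 192.168.255.255)
Private (in 10.0.0.0/8)


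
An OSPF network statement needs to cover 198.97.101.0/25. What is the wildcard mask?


Subnet mask: 255.255.255.128
Wildcard = 255.255.255.255 - subnet mask
255 - 255 = 0
255 - 255 = 0
255 - 255 = 0
255 - 128 = 127
Wildcard: 0.0.0.127


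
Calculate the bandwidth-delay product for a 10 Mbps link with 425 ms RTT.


BDP = bandwidth * RTT
= 10 Mbps * 425 ms
= 10 * 1e6 * 425 / 1000 bits
= 4250000 bits
= 531250 bytes
= 518.7988 KB
BDP = 4250000 bits (531250 bytes)


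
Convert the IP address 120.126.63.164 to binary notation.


120 = 01111000
126 = 01111110
63 = 00111111
164 = 10100100
Binary: 01111000.01111110.00111111.10100100


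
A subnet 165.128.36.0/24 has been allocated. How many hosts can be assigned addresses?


Host bits = 32 - 24 = 8
Total addresses = 2^8 = 256
Usable = total - 2 (network and broadcast)
Usable hosts: 254


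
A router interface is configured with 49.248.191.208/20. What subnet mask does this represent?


/20 means 20 network bits, 12 host bits
Binary: 11111111111111111111000000000000
Mask: 255.255.240.0


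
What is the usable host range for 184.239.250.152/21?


Network: 184.239.248.0
Broadcast: 184.239.255.255
First usable = network + 1
Last usable = broadcast - 1
Range: 184.239.248.1 to 184.239.255.254


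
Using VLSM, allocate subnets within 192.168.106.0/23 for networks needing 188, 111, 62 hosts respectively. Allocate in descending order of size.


188 hosts -> /24 (254 usable): 192.168.106.0/24
111 hosts -> /25 (126 usable): 192.168.107.0/25
62 hosts -> /26 (62 usable): 192.168.107.128/26
Allocation: 192.168.106.0/24 (188 hosts, 254 usable); 192.168.107.0/25 (111 hosts, 126 usable); 192.168.107.128/26 (62 hosts, 62 usable)


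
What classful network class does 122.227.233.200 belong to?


First octet: 122
Binary: 01111010
0xxxxxxx -> Class A (1-126)
Class A, default mask 255.0.0.0 (/8)


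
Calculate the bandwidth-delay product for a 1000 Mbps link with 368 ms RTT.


BDP = bandwidth * RTT
= 1000 Mbps * 368 ms
= 1000 * 1e6 * 368 / 1000 bits
= 368000000 bits
= 46000000 bytes
= 44921.875 KB
BDP = 368000000 bits (46000000 bytes)


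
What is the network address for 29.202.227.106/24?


IP:   00011101.11001010.11100011.01101010
Mask: 11111111.11111111.11111111.00000000
AND operation:
Net:  00011101.11001010.11100011.00000000
Network: 29.202.227.0/24


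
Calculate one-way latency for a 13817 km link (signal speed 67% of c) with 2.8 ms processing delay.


Speed = 0.67 * 3e5 km/s = 201000 km/s
Propagation delay = 13817 / 201000 = 0.0687 s = 68.7413 ms
Processing delay = 2.8 ms
Total one-way latency = 71.5413 ms


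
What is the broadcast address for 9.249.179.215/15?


Network: 9.248.0.0/15
Host bits = 17
Set all host bits to 1:
Broadcast: 9.249.255.255


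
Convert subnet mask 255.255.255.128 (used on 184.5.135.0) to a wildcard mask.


Subnet mask: 255.255.255.128
Wildcard = 255.255.255.255 - subnet mask
255 - 255 = 0
255 - 255 = 0
255 - 255 = 0
255 - 128 = 127
Wildcard: 0.0.0.127


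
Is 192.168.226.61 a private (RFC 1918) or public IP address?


RFC 1918 private ranges:
  10.0.0.0/8 (10.0.0.0 - 10.255.255.255)
  172.16.0.0/12 (172.16.0.0 - 172.31.255.255)
  192.168.0.0/16 (192.168.0.0 - 192.168.255.255)
Private (in 192.168.0.0/16)


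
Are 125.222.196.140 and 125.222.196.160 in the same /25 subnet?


Mask: 255.255.255.128
125.222.196.140 AND mask = 125.222.196.128
125.222.196.160 AND mask = 125.222.196.128
Yes, same subnet (125.222.196.128)


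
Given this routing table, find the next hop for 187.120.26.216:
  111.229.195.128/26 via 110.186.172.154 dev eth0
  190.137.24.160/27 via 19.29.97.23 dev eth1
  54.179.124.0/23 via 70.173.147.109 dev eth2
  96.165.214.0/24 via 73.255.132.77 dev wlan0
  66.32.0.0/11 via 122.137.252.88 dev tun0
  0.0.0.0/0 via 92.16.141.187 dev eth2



Longest prefix match for 187.120.26.216:
  /26 111.229.195.128: no
  /27 190.137.24.160: no
  /23 54.179.124.0: no
  /24 96.165.214.0: no
  /11 66.32.0.0: no
  /0 0.0.0.0: MATCH
Selected: next-hop 92.16.141.187 via eth2 (matched /0)


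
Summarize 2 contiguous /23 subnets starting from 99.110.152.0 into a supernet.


Original prefix: /23
Number of subnets: 2 = 2^1
New prefix = 23 - 1 = 22
Supernet: 99.110.152.0/22


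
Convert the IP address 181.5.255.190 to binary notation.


181 = 10110101
5 = 00000101
255 = 11111111
190 = 10111110
Binary: 10110101.00000101.11111111.10111110


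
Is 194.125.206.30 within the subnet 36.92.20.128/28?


Subnet network: 36.92.20.128
Test IP AND mask: 194.125.206.16
No, 194.125.206.30 is not in 36.92.20.128/28


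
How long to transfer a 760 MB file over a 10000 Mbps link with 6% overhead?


Effective throughput = 10000 * (1 - 6/100) = 9400 Mbps
File size in Mb = 760 * 8 = 6080 Mb
Time = 6080 / 9400
Time = 0.6468 seconds


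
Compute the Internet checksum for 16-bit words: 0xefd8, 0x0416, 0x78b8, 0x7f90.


Sum all words (with carry folding):
+ 0xefd8 = 0xefd8
+ 0x0416 = 0xf3ee
+ 0x78b8 = 0x6ca7
+ 0x7f90 = 0xec37
One's complement: ~0xec37
Checksum = 0x13c8


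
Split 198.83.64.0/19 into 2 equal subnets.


New prefix = 19 + 1 = 20
Each subnet has 4096 addresses
  198.83.64.0/20
  198.83.80.0/20
Subnets: 198.83.64.0/20, 198.83.80.0/20


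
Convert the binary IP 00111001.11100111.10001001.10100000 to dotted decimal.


00111001 = 57
11100111 = 231
10001001 = 137
10100000 = 160
IP: 57.231.137.160


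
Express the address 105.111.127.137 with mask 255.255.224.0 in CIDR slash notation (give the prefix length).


Binary: 11111111.11111111.11100000.00000000
Count leading 1s
Prefix: /19


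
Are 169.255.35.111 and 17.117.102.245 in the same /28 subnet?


Mask: 255.255.255.240
169.255.35.111 AND mask = 169.255.35.96
17.117.102.245 AND mask = 17.117.102.240
No, different subnets (169.255.35.96 vs 17.117.102.240)


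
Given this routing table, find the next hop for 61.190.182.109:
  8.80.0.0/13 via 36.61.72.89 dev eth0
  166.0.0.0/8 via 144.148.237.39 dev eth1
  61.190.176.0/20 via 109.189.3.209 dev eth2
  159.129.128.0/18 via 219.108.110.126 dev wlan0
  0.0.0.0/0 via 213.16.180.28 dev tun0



Longest prefix match for 61.190.182.109:
  /13 8.80.0.0: no
  /8 166.0.0.0: no
  /20 61.190.176.0: MATCH
  /18 159.129.128.0: no
  /0 0.0.0.0: MATCH
Selected: next-hop 109.189.3.209 via eth2 (matched /20)


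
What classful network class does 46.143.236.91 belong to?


First octet: 46
Binary: 00101110
0xxxxxxx -> Class A (1-126)
Class A, default mask 255.0.0.0 (/8)


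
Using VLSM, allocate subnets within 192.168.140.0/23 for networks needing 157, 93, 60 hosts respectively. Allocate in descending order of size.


157 hosts -> /24 (254 usable): 192.168.140.0/24
93 hosts -> /25 (126 usable): 192.168.141.0/25
60 hosts -> /26 (62 usable): 192.168.141.128/26
Allocation: 192.168.140.0/24 (157 hosts, 254 usable); 192.168.141.0/25 (93 hosts, 126 usable); 192.168.141.128/26 (60 hosts, 62 usable)


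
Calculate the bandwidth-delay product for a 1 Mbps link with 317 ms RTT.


BDP = bandwidth * RTT
= 1 Mbps * 317 ms
= 1 * 1e6 * 317 / 1000 bits
= 317000 bits
= 39625 bytes
= 38.6963 KB
BDP = 317000 bits (39625 bytes)


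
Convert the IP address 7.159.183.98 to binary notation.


7 = 00000111
159 = 10011111
183 = 10110111
98 = 01100010
Binary: 00000111.10011111.10110111.01100010


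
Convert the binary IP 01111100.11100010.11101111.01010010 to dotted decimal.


01111100 = 124
11100010 = 226
11101111 = 239
01010010 = 82
IP: 124.226.239.82


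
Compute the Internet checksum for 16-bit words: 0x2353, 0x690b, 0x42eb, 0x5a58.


Sum all words (with carry folding):
+ 0x2353 = 0x2353
+ 0x690b = 0x8c5e
+ 0x42eb = 0xcf49
+ 0x5a58 = 0x29a2
One's complement: ~0x29a2
Checksum = 0xd65d


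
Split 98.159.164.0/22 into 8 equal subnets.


New prefix = 22 + 3 = 25
Each subnet has 128 addresses
  98.159.164.0/25
  98.159.164.128/25
  98.159.165.0/25
  98.159.165.128/25
  98.159.166.0/25
  98.159.166.128/25
  98.159.167.0/25
  98.159.167.128/25
Subnets: 98.159.164.0/25, 98.159.164.128/25, 98.159.165.0/25, 98.159.165.128/25, 98.159.166.0/25, 98.159.166.128/25, 98.159.167.0/25, 98.159.167.128/25


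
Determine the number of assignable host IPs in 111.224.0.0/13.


Host bits = 32 - 13 = 19
Total addresses = 2^19 = 524288
Usable = total - 2 (network and broadcast)
Usable hosts: 524286


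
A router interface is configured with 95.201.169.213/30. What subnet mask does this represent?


/30 means 30 network bits, 2 host bits
Binary: 11111111111111111111111111111100
Mask: 255.255.255.252


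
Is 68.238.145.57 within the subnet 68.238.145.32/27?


Subnet network: 68.238.145.32
Test IP AND mask: 68.238.145.32
Yes, 68.238.145.57 is in 68.238.145.32/27


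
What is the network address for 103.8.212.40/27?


IP:   01100111.00001000.11010100.00101000
Mask: 11111111.11111111.11111111.11100000
AND operation:
Net:  01100111.00001000.11010100.00100000
Network: 103.8.212.32/27


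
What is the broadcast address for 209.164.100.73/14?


Network: 209.164.0.0/14
Host bits = 18
Set all host bits to 1:
Broadcast: 209.167.255.255


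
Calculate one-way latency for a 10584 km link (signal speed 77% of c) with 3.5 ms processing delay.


Speed = 0.77 * 3e5 km/s = 231000 km/s
Propagation delay = 10584 / 231000 = 0.0458 s = 45.8182 ms
Processing delay = 3.5 ms
Total one-way latency = 49.3182 ms


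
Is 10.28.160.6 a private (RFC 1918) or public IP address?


RFC 1918 private ranges:
  10.0.0.0/8 (10.0.0.0 - 10.255.255.255)
  172.16.0.0/12 (172.16.0.0 - 172.31.255.255)
  192.168.0.0/16 (192.168.0.0 - 192.168.255.255)
Private (in 10.0.0.0/8)


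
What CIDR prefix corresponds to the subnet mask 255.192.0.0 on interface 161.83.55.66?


Binary: 11111111.11000000.00000000.00000000
Count leading 1s
Prefix: /10


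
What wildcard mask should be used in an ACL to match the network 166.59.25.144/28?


Subnet mask: 255.255.255.240
Wildcard = 255.255.255.255 - subnet mask
255 - 255 = 0
255 - 255 = 0
255 - 255 = 0
255 - 240 = 15
Wildcard: 0.0.0.15


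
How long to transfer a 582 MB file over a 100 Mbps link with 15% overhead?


Effective throughput = 100 * (1 - 15/100) = 85 Mbps
File size in Mb = 582 * 8 = 4656 Mb
Time = 4656 / 85
Time = 54.7765 seconds


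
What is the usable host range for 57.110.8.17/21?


Network: 57.110.8.0
Broadcast: 57.110.15.255
First usable = network + 1
Last usable = broadcast - 1
Range: 57.110.8.1 to 57.110.15.254


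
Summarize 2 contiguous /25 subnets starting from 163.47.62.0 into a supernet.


Original prefix: /25
Number of subnets: 2 = 2^1
New prefix = 25 - 1 = 24
Supernet: 163.47.62.0/24


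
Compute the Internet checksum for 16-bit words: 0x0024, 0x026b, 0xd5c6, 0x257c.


Sum all words (with carry folding):
+ 0x0024 = 0x0024
+ 0x026b = 0x028f
+ 0xd5c6 = 0xd855
+ 0x257c = 0xfdd1
One's complement: ~0xfdd1
Checksum = 0x022e


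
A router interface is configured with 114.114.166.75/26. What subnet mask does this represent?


/26 means 26 network bits, 6 host bits
Binary: 11111111111111111111111111000000
Mask: 255.255.255.192


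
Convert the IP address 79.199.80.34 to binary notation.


79 = 01001111
199 = 11000111
80 = 01010000
34 = 00100010
Binary: 01001111.11000111.01010000.00100010


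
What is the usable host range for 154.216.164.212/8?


Network: 154.0.0.0
Broadcast: 154.255.255.255
First usable = network + 1
Last usable = broadcast - 1
Range: 154.0.0.1 to 154.255.255.254


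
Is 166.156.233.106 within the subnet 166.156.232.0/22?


Subnet network: 166.156.232.0
Test IP AND mask: 166.156.232.0
Yes, 166.156.233.106 is in 166.156.232.0/22


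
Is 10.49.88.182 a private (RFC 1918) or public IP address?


RFC 1918 private ranges:
  10.0.0.0/8 (10.0.0.0 - 10.255.255.255)
  172.16.0.0/12 (172.16.0.0 - 172.31.255.255)
  192.168.0.0/16 (192.168.0.0 - 192.168.255.255)
Private (in 10.0.0.0/8)


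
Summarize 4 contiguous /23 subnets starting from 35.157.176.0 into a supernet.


Original prefix: /23
Number of subnets: 4 = 2^2
New prefix = 23 - 2 = 21
Supernet: 35.157.176.0/21


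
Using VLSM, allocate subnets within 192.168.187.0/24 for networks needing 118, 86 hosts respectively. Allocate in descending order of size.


118 hosts -> /25 (126 usable): 192.168.187.0/25
86 hosts -> /25 (126 usable): 192.168.187.128/25
Allocation: 192.168.187.0/25 (118 hosts, 126 usable); 192.168.187.128/25 (86 hosts, 126 usable)


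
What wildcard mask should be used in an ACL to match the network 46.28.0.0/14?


Subnet mask: 255.252.0.0
Wildcard = 255.255.255.255 - subnet mask
255 - 255 = 0
255 - 252 = 3
255 - 0 = 255
255 - 0 = 255
Wildcard: 0.3.255.255


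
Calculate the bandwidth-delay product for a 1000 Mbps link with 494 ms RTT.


BDP = bandwidth * RTT
= 1000 Mbps * 494 ms
= 1000 * 1e6 * 494 / 1000 bits
= 494000000 bits
= 61750000 bytes
= 60302.7344 KB
BDP = 494000000 bits (61750000 bytes)


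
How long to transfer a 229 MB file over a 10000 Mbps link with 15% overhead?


Effective throughput = 10000 * (1 - 15/100) = 8500 Mbps
File size in Mb = 229 * 8 = 1832 Mb
Time = 1832 / 8500
Time = 0.2155 seconds


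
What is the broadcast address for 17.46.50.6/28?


Network: 17.46.50.0/28
Host bits = 4
Set all host bits to 1:
Broadcast: 17.46.50.15


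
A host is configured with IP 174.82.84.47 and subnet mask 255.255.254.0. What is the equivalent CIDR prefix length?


Binary: 11111111.11111111.11111110.00000000
Count leading 1s
Prefix: /23


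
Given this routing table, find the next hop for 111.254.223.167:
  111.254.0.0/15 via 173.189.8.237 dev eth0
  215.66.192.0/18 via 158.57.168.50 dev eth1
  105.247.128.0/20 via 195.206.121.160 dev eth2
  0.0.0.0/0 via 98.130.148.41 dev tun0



Longest prefix match for 111.254.223.167:
  /15 111.254.0.0: MATCH
  /18 215.66.192.0: no
  /20 105.247.128.0: no
  /0 0.0.0.0: MATCH
Selected: next-hop 173.189.8.237 via eth0 (matched /15)


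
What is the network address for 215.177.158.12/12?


IP:   11010111.10110001.10011110.00001100
Mask: 11111111.11110000.00000000.00000000
AND operation:
Net:  11010111.10110000.00000000.00000000
Network: 215.176.0.0/12


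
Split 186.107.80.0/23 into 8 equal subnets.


New prefix = 23 + 3 = 26
Each subnet has 64 addresses
  186.107.80.0/26
  186.107.80.64/26
  186.107.80.128/26
  186.107.80.192/26
  186.107.81.0/26
  186.107.81.64/26
  186.107.81.128/26
  186.107.81.192/26
Subnets: 186.107.80.0/26, 186.107.80.64/26, 186.107.80.128/26, 186.107.80.192/26, 186.107.81.0/26, 186.107.81.64/26, 186.107.81.128/26, 186.107.81.192/26


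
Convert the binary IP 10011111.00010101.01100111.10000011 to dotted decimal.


10011111 = 159
00010101 = 21
01100111 = 103
10000011 = 131
IP: 159.21.103.131


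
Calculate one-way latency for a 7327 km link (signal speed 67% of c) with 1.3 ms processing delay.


Speed = 0.67 * 3e5 km/s = 201000 km/s
Propagation delay = 7327 / 201000 = 0.0365 s = 36.4527 ms
Processing delay = 1.3 ms
Total one-way latency = 37.7527 ms


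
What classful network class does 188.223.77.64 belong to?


First octet: 188
Binary: 10111100
10xxxxxx -> Class B (128-191)
Class B, default mask 255.255.0.0 (/16)


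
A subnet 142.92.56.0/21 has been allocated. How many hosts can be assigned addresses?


Host bits = 32 - 21 = 11
Total addresses = 2^11 = 2048
Usable = total - 2 (network and broadcast)
Usable hosts: 2046


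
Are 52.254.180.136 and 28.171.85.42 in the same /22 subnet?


Mask: 255.255.252.0
52.254.180.136 AND mask = 52.254.180.0
28.171.85.42 AND mask = 28.171.84.0
No, different subnets (52.254.180.0 vs 28.171.84.0)


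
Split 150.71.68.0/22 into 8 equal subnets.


New prefix = 22 + 3 = 25
Each subnet has 128 addresses
  150.71.68.0/25
  150.71.68.128/25
  150.71.69.0/25
  150.71.69.128/25
  150.71.70.0/25
  150.71.70.128/25
  150.71.71.0/25
  150.71.71.128/25
Subnets: 150.71.68.0/25, 150.71.68.128/25, 150.71.69.0/25, 150.71.69.128/25, 150.71.70.0/25, 150.71.70.128/25, 150.71.71.0/25, 150.71.71.128/25
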